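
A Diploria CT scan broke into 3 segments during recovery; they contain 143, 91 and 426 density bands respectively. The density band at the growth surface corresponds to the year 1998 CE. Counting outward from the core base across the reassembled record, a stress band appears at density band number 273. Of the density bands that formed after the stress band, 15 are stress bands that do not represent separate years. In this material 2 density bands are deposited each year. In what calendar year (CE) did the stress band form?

Total density bands = 143 + 91 + 426 = 660.
660 − 273 = 387 density bands lie beyond the stress band toward the growth surface.
Excluding 15 false density bands: 387 − 15 = 372.
372 density bands at 2 per year is 372 / 2 = 186 years.
Counting back 186 years from 1998 CE places the stress band in 1998 − 186 = 1812 CE.

1812 CE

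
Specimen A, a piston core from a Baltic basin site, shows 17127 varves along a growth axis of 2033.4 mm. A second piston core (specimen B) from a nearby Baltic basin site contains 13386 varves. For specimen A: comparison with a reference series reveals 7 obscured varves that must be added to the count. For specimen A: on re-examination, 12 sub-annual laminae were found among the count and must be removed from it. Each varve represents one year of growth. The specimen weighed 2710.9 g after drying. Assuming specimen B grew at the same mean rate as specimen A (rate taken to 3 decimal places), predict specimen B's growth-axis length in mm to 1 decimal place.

Specimen A: correcting the raw count gives 17127 − 12 + 7 = 17122 true varves.
A: Mean rate = 2033.4 mm / 17122 years ≈ 0.119 mm per year.
For B, 0.119 mm/year × 13386 years = 1592.9 mm.

1592.9 mm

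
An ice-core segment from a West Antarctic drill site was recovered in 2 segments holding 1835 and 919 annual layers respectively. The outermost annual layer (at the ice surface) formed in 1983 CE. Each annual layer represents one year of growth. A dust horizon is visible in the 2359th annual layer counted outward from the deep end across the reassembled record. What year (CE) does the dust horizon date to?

1588 CE

Total annual layers = 1835 + 919 = 2754.
Between annual layer 2359 and the ice surface there are 2754 − 2359 = 395 annual layers.
The annual layer at the ice surface is 1983 CE, so the dust horizon dates to 1983 − 395 = 1588 CE.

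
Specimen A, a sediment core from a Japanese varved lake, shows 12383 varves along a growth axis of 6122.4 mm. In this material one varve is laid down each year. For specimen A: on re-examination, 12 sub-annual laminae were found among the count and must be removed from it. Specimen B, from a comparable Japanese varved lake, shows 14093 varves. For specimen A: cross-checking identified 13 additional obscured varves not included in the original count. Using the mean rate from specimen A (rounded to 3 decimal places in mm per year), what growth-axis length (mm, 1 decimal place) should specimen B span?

6961.9 mm

Specimen A: true varve count = 12383 − 12 + 13 = 12384.
A: Mean rate = 6122.4 mm / 12384 years ≈ 0.494 mm/yr.
Length of B = 0.494 × 14093 = 6961.9 mm.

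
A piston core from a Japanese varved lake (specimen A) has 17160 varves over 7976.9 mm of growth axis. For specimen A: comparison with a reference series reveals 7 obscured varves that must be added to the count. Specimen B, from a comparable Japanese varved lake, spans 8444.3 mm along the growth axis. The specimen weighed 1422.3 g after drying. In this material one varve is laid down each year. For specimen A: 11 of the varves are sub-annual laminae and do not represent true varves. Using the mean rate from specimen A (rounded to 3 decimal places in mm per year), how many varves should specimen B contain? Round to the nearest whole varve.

Specimen A: correcting the raw count gives 17160 − 11 + 7 = 17156 true varves.
A: Mean rate = 7976.9 mm / 17156 years ≈ 0.465 mm per year.
B spans 8444.3 / 0.465 = 18159.78 years ≈ 18160 varves.

18160 varves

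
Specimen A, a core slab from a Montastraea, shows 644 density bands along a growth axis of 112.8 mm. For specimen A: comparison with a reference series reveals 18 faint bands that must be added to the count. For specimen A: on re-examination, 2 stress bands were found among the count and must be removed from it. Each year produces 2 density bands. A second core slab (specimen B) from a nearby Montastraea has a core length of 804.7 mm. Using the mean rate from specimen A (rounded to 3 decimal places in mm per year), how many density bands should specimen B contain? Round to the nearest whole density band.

Specimen A: adjusted count: 644 − 2 + 18 = 660 density bands.
Specimen A: with 2 density bands per year, 660 / 2 = 330 years.
A: Extension rate ≈ 112.8 / 330 = 0.342 mm/year.
Specimen B: 804.7 mm / 0.342 mm per year = 2352.92 years; at 2 density bands per year that is 2352.92 × 2 ≈ 4706 density bands.

4706 density bands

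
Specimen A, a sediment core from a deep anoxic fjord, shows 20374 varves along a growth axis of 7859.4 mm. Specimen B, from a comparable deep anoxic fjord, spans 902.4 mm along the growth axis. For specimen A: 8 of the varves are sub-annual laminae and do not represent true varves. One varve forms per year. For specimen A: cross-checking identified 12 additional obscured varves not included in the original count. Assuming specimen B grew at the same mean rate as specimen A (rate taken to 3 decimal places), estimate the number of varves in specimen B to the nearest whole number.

Specimen A: adjusted count: 20374 − 8 + 12 = 20378 varves.
A: Extension rate ≈ 7859.4 / 20378 = 0.386 mm per year.
For B, 902.4 / 0.386 = 2337.82 years ≈ 2338 varves.

2338 varves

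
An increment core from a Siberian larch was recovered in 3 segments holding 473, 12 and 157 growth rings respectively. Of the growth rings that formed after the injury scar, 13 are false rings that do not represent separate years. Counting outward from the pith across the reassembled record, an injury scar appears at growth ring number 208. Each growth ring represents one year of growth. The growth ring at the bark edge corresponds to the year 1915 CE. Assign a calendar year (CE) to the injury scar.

Total growth rings = 473 + 12 + 157 = 642.
642 − 208 = 434 growth rings lie beyond the injury scar toward the bark edge.
Removing the 13 false growth rings leaves 434 − 13 = 421 true growth rings beyond the injury scar.
The growth ring at the bark edge is 1915 CE, so the injury scar dates to 1915 − 421 = 1494 CE.

1494 CE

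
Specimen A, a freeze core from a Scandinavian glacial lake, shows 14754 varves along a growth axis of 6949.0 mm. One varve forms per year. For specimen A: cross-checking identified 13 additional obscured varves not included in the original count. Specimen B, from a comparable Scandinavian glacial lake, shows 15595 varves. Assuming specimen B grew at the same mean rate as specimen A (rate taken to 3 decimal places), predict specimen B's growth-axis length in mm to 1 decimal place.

Specimen A: correcting the raw count gives 14754 + 13 = 14767 true varves.
A: Extension rate ≈ 6949.0 / 14767 = 0.471 mm per year.
B's length ≈ 0.471 × 15595 = 7345.2 mm.

7345.2 mm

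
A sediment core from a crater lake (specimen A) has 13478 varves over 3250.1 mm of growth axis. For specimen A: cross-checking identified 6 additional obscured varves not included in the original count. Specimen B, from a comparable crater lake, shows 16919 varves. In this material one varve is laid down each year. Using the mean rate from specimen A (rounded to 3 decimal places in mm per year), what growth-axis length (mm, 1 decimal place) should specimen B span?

Specimen A: after corrections the count is 13478 + 6 = 13484 varves.
A: Extension rate ≈ 3250.1 / 13484 = 0.241 mm/year.
For B, 0.241 mm/year × 16919 years = 4077.5 mm.

4077.5 mm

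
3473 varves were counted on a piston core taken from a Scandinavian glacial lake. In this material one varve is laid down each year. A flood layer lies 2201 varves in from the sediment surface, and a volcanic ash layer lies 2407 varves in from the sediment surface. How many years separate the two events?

206 yr

The two markers are separated by 2407 − 2201 = 206 varves.
At one varve per year, 206 years elapsed between them.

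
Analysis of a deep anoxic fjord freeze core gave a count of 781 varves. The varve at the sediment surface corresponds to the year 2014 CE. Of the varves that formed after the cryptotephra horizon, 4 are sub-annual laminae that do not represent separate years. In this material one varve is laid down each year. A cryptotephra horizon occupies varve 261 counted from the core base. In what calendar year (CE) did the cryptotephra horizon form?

Between varve 261 and the sediment surface there are 781 − 261 = 520 varves.
Removing the 4 false varves leaves 520 − 4 = 516 true varves beyond the cryptotephra horizon.
2014 − 516 = 1498 CE.

1498 CE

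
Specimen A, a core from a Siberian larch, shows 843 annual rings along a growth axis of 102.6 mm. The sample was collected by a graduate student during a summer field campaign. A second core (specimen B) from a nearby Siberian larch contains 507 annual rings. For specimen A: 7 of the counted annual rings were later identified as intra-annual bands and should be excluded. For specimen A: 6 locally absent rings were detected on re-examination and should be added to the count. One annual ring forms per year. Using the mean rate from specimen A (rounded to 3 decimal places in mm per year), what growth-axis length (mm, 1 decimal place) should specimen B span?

Specimen A: true annual ring count = 843 − 7 + 6 = 842.
A: 102.6 mm over 842 years gives 102.6 / 842 ≈ 0.122 mm/year.
Length of B = 0.122 × 507 = 61.9 mm.

61.9 mm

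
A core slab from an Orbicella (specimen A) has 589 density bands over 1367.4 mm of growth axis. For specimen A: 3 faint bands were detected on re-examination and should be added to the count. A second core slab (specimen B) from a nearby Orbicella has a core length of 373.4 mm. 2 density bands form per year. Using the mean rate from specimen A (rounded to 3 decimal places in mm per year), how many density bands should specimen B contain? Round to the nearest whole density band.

162 density bands

Specimen A: true density band count = 589 + 3 = 592.
Specimen A: dividing by 2 density bands per year: 592 / 2 = 296 years.
A: 1367.4 mm over 296 years gives 1367.4 / 296 ≈ 4.620 mm/year.
For B, 373.4 / 4.620 = 80.82 years; at 2 density bands per year that is 80.82 × 2 ≈ 162 density bands.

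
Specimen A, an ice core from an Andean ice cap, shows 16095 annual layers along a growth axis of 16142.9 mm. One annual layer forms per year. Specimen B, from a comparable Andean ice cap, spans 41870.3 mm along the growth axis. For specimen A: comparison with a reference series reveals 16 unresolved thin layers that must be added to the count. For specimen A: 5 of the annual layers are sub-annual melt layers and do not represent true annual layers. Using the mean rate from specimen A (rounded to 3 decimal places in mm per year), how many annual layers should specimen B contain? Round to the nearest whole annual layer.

41787 annual layers

Specimen A: after corrections the count is 16095 − 5 + 16 = 16106 annual layers.
A: Mean rate = 16142.9 mm / 16106 years ≈ 1.002 mm/yr.
Specimen B: 41870.3 mm / 1.002 mm per year = 41786.73 years ≈ 41787 annual layers.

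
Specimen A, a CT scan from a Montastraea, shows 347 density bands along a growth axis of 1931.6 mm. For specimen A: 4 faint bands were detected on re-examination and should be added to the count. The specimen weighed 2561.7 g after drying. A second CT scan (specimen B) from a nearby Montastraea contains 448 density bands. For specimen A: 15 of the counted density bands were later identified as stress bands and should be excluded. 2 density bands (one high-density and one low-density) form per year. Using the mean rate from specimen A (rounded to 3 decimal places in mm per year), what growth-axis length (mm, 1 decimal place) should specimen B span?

2575.6 mm

Specimen A: correcting the raw count gives 347 − 15 + 4 = 336 true density bands.
Specimen A: dividing by 2 density bands per year: 336 / 2 = 168 years.
A: Mean rate = 1931.6 mm / 168 years ≈ 11.498 mm per year.
Specimen B: dividing by 2 density bands per year: 448 / 2 = 224 years. For B, 11.498 mm/year × 224 years = 2575.6 mm.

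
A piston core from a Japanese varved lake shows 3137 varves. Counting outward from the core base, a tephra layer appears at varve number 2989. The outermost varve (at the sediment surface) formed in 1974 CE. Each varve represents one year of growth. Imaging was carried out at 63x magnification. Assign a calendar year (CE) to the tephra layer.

The tephra layer sits at varve 2989 from the core base, so 3137 − 2989 = 148 varves formed after it.
1974 − 148 = 1826 CE.

1826 CE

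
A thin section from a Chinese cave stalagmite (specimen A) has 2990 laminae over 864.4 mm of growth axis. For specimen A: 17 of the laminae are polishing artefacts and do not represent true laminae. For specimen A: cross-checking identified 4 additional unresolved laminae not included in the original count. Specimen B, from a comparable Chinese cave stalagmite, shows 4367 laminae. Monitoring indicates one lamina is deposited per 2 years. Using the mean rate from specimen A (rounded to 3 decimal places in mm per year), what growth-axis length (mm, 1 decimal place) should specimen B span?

Specimen A: after corrections the count is 2990 − 17 + 4 = 2977 laminae.
Specimen A: 2977 laminae at 2 years each span 2977 × 2 = 5954 years.
A: Mean rate = 864.4 mm / 5954 years ≈ 0.145 mm per year.
Specimen B: at 2 years per lamina, 4367 × 2 = 8734 years. Length of B = 0.145 × 8734 = 1266.4 mm.

1266.4 mm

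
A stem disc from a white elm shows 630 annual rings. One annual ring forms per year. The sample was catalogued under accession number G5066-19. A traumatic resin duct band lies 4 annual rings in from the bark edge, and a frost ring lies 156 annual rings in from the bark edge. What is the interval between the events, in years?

156 − 4 = 152 annual rings lie between the two events.
One annual ring per year makes the interval 152 years.

152 yr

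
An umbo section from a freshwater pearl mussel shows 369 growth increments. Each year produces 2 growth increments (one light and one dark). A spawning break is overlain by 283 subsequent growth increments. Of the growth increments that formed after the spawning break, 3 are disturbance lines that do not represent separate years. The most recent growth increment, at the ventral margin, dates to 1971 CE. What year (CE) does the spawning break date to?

1831 CE

283 growth increments formed after the spawning break.
Removing the 3 false growth increments leaves 283 − 3 = 280 true growth increments beyond the spawning break.
With 2 growth increments per year, 280 / 2 = 140 years.
1971 − 140 = 1831 CE.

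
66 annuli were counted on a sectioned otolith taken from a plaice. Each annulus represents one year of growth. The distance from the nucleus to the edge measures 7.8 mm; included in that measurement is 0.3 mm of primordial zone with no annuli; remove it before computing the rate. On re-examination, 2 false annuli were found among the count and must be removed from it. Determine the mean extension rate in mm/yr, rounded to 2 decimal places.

Adjusted count: 66 − 2 = 64 annuli.
The growth record spans 7.8 − 0.3 = 7.5 mm.
Mean rate = 7.5 mm / 64 years ≈ 0.12 mm/yr.

0.12 mm/yr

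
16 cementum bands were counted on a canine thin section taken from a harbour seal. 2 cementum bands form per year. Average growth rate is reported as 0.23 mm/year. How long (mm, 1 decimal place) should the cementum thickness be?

1.8 mm

With 2 cementum bands per year, 16 / 2 = 8 years.
Predicted length = 0.23 mm/year × 8 years = 1.8 mm.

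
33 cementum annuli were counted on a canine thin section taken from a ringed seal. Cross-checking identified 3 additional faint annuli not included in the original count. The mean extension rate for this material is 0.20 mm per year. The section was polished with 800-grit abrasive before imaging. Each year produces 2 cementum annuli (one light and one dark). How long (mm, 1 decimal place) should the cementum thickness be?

Adjusted count: 33 + 3 = 36 cementum annuli.
With 2 cementum annuli per year, 36 / 2 = 18 years.
Predicted length = 0.20 mm/year × 18 years = 3.6 mm.

3.6 mm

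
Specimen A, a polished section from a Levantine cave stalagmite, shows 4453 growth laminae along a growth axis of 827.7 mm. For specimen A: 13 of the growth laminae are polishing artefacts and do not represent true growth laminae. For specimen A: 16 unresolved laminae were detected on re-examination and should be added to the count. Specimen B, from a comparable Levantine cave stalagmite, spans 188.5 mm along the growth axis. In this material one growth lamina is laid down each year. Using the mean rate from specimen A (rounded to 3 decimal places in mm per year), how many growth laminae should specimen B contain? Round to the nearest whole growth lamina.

1013 growth laminae

Specimen A: adjusted count: 4453 − 13 + 16 = 4456 growth laminae.
A: Mean rate = 827.7 mm / 4456 years ≈ 0.186 mm/yr.
B spans 188.5 / 0.186 = 1013.44 years ≈ 1013 growth laminae.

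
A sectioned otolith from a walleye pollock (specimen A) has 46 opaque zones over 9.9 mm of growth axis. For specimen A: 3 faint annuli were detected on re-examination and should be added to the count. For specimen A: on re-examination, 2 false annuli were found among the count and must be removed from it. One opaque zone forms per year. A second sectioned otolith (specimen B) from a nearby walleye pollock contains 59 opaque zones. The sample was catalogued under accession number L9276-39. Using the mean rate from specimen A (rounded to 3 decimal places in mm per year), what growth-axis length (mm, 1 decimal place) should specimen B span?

Specimen A: correcting the raw count gives 46 − 2 + 3 = 47 true opaque zones.
A: 9.9 mm over 47 years gives 9.9 / 47 ≈ 0.211 mm/year.
Length of B = 0.211 × 59 = 12.4 mm.

12.4 mm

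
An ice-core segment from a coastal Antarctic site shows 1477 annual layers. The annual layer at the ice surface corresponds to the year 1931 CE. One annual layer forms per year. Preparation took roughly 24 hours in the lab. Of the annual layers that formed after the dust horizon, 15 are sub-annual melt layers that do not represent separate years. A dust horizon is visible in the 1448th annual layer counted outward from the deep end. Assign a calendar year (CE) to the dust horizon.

1917 CE

Between annual layer 1448 and the ice surface there are 1477 − 1448 = 29 annual layers.
29 − 15 false = 14 true annual layers after the dust horizon.
Counting back 14 years from 1931 CE places the dust horizon in 1931 − 14 = 1917 CE.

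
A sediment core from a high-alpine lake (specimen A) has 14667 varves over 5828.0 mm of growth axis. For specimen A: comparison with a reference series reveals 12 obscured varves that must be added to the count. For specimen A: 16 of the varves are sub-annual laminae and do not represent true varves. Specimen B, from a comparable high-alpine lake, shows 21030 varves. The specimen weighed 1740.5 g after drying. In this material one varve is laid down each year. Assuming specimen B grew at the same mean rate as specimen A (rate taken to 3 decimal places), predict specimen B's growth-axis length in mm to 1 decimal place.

8348.9 mm

Specimen A: after corrections the count is 14667 − 16 + 12 = 14663 varves.
A: 5828.0 mm over 14663 years gives 5828.0 / 14663 ≈ 0.397 mm per year.
B's length ≈ 0.397 × 21030 = 8348.9 mm.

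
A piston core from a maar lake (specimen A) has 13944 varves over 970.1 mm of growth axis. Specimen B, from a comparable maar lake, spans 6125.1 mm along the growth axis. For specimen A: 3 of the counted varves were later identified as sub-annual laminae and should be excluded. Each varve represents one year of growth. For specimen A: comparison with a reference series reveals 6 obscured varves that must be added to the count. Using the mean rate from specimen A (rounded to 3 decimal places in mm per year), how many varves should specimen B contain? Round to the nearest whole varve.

Specimen A: adjusted count: 13944 − 3 + 6 = 13947 varves.
A: 970.1 mm over 13947 years gives 970.1 / 13947 ≈ 0.070 mm/yr.
Specimen B: 6125.1 mm / 0.070 mm per year = 87501.43 years ≈ 87501 varves.

87501 varves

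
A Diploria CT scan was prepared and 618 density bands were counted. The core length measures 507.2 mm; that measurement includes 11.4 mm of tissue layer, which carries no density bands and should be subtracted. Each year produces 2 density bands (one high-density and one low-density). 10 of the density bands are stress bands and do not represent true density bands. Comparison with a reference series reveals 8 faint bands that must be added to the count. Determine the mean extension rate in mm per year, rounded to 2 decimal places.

After corrections the count is 618 − 10 + 8 = 616 density bands.
616 density bands at 2 per year is 616 / 2 = 308 years.
Removing the 11.4 mm offcut leaves 507.2 − 11.4 = 495.8 mm.
Mean rate = 495.8 mm / 308 years ≈ 1.61 mm per year.

1.61 mm per year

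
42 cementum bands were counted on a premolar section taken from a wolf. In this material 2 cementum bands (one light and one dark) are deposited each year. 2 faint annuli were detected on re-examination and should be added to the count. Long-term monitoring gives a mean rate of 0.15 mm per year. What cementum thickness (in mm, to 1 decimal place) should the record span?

After corrections the count is 42 + 2 = 44 cementum bands.
With 2 cementum bands per year, 44 / 2 = 22 years.
Predicted length = 0.15 mm/year × 22 years = 3.3 mm.

3.3 mm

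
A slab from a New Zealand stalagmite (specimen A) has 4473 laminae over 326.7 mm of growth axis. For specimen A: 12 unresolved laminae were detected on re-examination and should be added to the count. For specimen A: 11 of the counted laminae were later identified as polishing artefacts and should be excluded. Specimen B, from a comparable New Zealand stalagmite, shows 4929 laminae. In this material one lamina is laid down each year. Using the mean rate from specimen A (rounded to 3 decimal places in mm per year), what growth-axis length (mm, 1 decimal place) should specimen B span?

Specimen A: true lamina count = 4473 − 11 + 12 = 4474.
A: Mean rate = 326.7 mm / 4474 years ≈ 0.073 mm per year.
Length of B = 0.073 × 4929 = 359.8 mm.

359.8 mm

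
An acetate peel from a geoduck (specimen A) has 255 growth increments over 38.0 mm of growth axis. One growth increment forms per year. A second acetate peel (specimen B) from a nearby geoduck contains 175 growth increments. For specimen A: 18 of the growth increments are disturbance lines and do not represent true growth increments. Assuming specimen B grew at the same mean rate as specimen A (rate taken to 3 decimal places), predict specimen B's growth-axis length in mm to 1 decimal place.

28.0 mm

Specimen A: correcting the raw count gives 255 − 18 = 237 true growth increments.
A: Mean rate = 38.0 mm / 237 years ≈ 0.160 mm per year.
B's length ≈ 0.160 × 175 = 28.0 mm.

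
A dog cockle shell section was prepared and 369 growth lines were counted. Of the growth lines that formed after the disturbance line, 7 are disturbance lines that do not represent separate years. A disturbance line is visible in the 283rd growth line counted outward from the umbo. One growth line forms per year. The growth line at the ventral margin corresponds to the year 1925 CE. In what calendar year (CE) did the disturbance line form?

1846 CE

369 − 283 = 86 growth lines lie beyond the disturbance line toward the ventral margin.
Removing the 7 false growth lines leaves 86 − 7 = 79 true growth lines beyond the disturbance line.
The growth line at the ventral margin is 1925 CE, so the disturbance line dates to 1925 − 79 = 1846 CE.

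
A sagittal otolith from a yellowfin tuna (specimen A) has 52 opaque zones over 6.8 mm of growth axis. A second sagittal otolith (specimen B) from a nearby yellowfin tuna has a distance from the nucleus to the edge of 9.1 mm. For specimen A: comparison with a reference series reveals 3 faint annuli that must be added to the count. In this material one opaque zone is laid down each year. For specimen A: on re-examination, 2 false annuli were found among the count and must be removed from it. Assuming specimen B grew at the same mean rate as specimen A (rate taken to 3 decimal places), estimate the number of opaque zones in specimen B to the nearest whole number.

Specimen A: after corrections the count is 52 − 2 + 3 = 53 opaque zones.
A: Mean rate = 6.8 mm / 53 years ≈ 0.128 mm/year.
B spans 9.1 / 0.128 = 71.09 years ≈ 71 opaque zones.

71 opaque zones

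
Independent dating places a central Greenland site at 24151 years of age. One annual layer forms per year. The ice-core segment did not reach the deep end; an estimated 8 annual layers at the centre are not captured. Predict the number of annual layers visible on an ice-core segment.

24143 annual layers

Expected annual layers over 24151 years: 24151.
Less the 8 uncaptured annual layers: 24151 − 8 = 24143.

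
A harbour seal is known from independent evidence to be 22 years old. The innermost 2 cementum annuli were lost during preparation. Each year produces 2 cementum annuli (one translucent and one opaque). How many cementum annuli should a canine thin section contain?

42 cementum annuli

Expected cementum annuli: 22 × 2 = 44.
Less the 2 uncaptured cementum annuli: 44 − 2 = 42.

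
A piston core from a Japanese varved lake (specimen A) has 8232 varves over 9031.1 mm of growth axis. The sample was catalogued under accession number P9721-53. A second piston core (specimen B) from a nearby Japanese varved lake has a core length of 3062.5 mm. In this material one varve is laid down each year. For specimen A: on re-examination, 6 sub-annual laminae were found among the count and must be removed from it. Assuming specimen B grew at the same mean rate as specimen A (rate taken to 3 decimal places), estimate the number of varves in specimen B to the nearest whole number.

Specimen A: true varve count = 8232 − 6 = 8226.
A: Mean rate = 9031.1 mm / 8226 years ≈ 1.098 mm/year.
Specimen B: 3062.5 mm / 1.098 mm per year = 2789.16 years ≈ 2789 varves.

2789 varves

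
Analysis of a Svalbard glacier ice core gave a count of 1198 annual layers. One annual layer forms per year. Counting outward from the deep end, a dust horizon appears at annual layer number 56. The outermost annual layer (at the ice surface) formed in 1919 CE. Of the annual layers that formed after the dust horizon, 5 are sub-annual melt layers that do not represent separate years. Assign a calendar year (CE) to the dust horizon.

The dust horizon sits at annual layer 56 from the deep end, so 1198 − 56 = 1142 annual layers formed after it.
1142 − 5 false = 1137 true annual layers after the dust horizon.
The annual layer at the ice surface is 1919 CE, so the dust horizon dates to 1919 − 1137 = 782 CE.

782 CE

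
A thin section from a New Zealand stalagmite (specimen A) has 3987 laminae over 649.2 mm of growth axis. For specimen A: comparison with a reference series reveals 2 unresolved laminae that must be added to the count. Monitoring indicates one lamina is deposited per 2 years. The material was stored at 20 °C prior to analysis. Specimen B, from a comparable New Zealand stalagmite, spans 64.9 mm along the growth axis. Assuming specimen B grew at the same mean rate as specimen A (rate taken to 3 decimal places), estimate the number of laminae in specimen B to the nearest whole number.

Specimen A: adjusted count: 3987 + 2 = 3989 laminae.
Specimen A: 3989 laminae at 2 years each span 3989 × 2 = 7978 years.
A: Mean rate = 649.2 mm / 7978 years ≈ 0.081 mm/yr.
For B, 64.9 / 0.081 = 801.23 years; at 2 years per lamina that is 801.23 / 2 ≈ 401 laminae.

401 laminae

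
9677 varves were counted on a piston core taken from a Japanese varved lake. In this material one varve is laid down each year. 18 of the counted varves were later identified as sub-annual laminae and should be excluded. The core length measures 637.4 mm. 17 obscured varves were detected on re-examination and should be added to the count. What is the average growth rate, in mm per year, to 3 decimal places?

Adjusted count: 9677 − 18 + 17 = 9676 varves.
Mean rate = 637.4 mm / 9676 years ≈ 0.066 mm per year.

0.066 mm per year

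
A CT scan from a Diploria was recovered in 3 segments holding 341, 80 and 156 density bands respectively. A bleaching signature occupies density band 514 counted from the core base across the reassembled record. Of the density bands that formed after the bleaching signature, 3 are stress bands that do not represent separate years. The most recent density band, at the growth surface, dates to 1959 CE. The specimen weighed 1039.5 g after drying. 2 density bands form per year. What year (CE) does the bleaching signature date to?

1929 CE

Total density bands = 341 + 80 + 156 = 577.
The bleaching signature sits at density band 514 from the core base, so 577 − 514 = 63 density bands formed after it.
Removing the 3 false density bands leaves 63 − 3 = 60 true density bands beyond the bleaching signature.
With 2 density bands per year, 60 / 2 = 30 years.
1959 − 30 = 1929 CE.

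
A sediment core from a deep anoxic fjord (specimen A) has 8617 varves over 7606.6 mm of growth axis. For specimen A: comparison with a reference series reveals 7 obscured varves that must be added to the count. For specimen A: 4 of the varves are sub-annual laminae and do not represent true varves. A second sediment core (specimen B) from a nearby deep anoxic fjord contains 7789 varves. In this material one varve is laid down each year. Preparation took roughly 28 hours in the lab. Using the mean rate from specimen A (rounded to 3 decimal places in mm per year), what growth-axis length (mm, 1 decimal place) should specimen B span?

Specimen A: adjusted count: 8617 − 4 + 7 = 8620 varves.
A: 7606.6 mm over 8620 years gives 7606.6 / 8620 ≈ 0.882 mm/yr.
B's length ≈ 0.882 × 7789 = 6869.9 mm.

6869.9 mm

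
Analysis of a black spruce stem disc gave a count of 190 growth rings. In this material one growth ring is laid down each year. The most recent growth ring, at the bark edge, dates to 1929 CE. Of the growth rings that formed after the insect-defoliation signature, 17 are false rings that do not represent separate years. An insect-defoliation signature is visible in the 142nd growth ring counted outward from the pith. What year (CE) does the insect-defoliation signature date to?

Between growth ring 142 and the bark edge there are 190 − 142 = 48 growth rings.
48 − 17 false = 31 true growth rings after the insect-defoliation signature.
Counting back 31 years from 1929 CE places the insect-defoliation signature in 1929 − 31 = 1898 CE.

1898 CE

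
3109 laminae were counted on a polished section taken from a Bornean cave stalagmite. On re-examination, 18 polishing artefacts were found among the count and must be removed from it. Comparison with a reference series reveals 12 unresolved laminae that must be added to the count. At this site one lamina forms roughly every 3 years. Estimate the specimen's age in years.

Correcting the raw count gives 3109 − 18 + 12 = 3103 true laminae.
3103 laminae at 3 years each span 3103 × 3 = 9309 years.

9309 years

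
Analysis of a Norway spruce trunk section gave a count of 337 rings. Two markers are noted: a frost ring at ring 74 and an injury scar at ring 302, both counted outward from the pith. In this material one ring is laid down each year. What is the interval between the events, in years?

The two markers are separated by 302 − 74 = 228 rings.
That is 228 years at one ring per year.

228 years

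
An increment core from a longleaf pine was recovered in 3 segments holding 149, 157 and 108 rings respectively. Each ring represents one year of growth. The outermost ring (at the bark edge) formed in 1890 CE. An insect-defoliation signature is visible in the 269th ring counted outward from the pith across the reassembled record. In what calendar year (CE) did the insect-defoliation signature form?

Total rings = 149 + 157 + 108 = 414.
The insect-defoliation signature sits at ring 269 from the pith, so 414 − 269 = 145 rings formed after it.
1890 − 145 = 1745 CE.

1745 CE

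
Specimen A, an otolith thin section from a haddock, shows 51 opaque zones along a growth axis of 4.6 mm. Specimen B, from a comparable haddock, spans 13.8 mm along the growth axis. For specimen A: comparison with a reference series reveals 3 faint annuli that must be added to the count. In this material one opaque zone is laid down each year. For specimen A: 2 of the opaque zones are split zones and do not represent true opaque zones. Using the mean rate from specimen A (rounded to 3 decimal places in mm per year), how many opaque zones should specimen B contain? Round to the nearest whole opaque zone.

157 opaque zones

Specimen A: true opaque zone count = 51 − 2 + 3 = 52.
A: Extension rate ≈ 4.6 / 52 = 0.088 mm/year.
B spans 13.8 / 0.088 = 156.82 years ≈ 157 opaque zones.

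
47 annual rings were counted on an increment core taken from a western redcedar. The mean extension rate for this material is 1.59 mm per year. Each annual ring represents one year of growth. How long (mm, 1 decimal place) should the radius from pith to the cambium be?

74.7 mm

47 years of growth are recorded.
47 years at 1.59 mm/year gives 1.59 × 47 = 74.7 mm.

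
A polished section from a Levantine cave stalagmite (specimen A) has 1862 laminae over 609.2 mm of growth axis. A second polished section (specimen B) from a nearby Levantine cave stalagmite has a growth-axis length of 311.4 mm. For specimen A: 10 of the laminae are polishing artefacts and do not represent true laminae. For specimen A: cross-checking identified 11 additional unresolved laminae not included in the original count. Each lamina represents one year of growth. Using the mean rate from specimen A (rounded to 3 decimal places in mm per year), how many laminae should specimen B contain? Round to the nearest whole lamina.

952 laminae

Specimen A: correcting the raw count gives 1862 − 10 + 11 = 1863 true laminae.
A: Extension rate ≈ 609.2 / 1863 = 0.327 mm/year.
Specimen B: 311.4 mm / 0.327 mm per year = 952.29 years ≈ 952 laminae.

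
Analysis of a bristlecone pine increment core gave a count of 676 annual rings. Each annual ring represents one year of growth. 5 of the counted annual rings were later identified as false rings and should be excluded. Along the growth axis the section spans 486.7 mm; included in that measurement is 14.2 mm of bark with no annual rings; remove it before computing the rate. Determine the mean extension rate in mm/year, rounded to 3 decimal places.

Correcting the raw count gives 676 − 5 = 671 true annual rings.
Removing the 14.2 mm offcut leaves 486.7 − 14.2 = 472.5 mm.
472.5 mm over 671 years gives 472.5 / 671 ≈ 0.704 mm/year.

0.704 mm/year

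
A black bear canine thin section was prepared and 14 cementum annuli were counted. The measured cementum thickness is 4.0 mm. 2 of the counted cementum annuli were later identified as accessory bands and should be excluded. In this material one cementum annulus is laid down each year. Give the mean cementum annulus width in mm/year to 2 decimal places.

0.33 mm/year

Adjusted count: 14 − 2 = 12 cementum annuli.
4.0 mm over 12 years gives 4.0 / 12 ≈ 0.33 mm/year.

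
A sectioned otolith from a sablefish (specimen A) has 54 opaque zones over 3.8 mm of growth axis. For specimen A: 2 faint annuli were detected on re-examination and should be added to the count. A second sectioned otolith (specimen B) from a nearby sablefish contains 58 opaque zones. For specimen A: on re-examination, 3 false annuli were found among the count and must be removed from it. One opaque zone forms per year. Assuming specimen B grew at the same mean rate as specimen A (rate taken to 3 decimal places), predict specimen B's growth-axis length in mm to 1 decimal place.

Specimen A: adjusted count: 54 − 3 + 2 = 53 opaque zones.
A: Mean rate = 3.8 mm / 53 years ≈ 0.072 mm per year.
B's length ≈ 0.072 × 58 = 4.2 mm.

4.2 mm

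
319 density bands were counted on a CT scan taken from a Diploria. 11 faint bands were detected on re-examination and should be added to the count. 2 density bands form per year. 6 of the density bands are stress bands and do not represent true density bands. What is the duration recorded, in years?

Correcting the raw count gives 319 − 6 + 11 = 324 true density bands.
With 2 density bands per year, 324 / 2 = 162 years.

162 years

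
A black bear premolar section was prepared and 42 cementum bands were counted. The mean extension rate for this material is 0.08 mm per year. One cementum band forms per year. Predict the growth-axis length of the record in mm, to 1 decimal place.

3.4 mm

The record spans 42 years at 0.08 mm per year.
42 years at 0.08 mm/year gives 0.08 × 42 = 3.4 mm.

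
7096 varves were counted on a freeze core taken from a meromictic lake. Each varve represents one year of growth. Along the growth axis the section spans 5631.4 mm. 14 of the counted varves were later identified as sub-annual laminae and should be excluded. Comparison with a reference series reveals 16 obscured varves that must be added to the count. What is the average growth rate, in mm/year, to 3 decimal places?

After corrections the count is 7096 − 14 + 16 = 7098 varves.
Extension rate ≈ 5631.4 / 7098 = 0.793 mm/year.

0.793 mm/year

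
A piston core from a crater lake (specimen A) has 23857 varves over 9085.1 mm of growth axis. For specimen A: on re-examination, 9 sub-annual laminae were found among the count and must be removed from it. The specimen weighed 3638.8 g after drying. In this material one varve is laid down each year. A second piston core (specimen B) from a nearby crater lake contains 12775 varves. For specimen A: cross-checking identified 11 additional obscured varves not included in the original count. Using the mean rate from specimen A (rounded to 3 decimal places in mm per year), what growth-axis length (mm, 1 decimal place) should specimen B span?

Specimen A: correcting the raw count gives 23857 − 9 + 11 = 23859 true varves.
A: Mean rate = 9085.1 mm / 23859 years ≈ 0.381 mm/yr.
For B, 0.381 mm/year × 12775 years = 4867.3 mm.

4867.3 mm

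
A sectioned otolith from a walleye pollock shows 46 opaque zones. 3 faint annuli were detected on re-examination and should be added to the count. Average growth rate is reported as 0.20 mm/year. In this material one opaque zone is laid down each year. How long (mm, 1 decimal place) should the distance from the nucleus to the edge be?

Adjusted count: 46 + 3 = 49 opaque zones.
49 years at 0.20 mm/year gives 0.20 × 49 = 9.8 mm.

9.8 mm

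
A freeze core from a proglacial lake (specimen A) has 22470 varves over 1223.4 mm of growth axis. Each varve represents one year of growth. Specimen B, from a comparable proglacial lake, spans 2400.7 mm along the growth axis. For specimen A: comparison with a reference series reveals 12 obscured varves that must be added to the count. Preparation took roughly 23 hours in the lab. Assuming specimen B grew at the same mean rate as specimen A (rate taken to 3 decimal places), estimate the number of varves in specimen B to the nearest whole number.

Specimen A: correcting the raw count gives 22470 + 12 = 22482 true varves.
A: 1223.4 mm over 22482 years gives 1223.4 / 22482 ≈ 0.054 mm per year.
For B, 2400.7 / 0.054 = 44457.41 years ≈ 44457 varves.

44457 varves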